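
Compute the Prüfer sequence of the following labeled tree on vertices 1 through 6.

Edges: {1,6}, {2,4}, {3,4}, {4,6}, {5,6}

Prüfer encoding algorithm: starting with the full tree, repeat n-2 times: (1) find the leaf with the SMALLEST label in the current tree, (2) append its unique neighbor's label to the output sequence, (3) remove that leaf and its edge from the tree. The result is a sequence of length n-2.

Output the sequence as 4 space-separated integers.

Step 1: leaves = {1,2,3,5}. Remove smallest leaf 1, emit neighbor 6.
Step 2: leaves = {2,3,5}. Remove smallest leaf 2, emit neighbor 4.
Step 3: leaves = {3,5}. Remove smallest leaf 3, emit neighbor 4.
Step 4: leaves = {4,5}. Remove smallest leaf 4, emit neighbor 6.
Done: 2 vertices remain (5, 6). Sequence = [6 4 4 6]

Answer: 6 4 4 6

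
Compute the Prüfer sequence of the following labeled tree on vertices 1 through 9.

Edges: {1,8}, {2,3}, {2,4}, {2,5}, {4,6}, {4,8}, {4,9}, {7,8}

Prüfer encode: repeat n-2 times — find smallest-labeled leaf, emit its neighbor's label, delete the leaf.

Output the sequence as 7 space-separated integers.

Step 1: leaves = {1,3,5,6,7,9}. Remove smallest leaf 1, emit neighbor 8.
Step 2: leaves = {3,5,6,7,9}. Remove smallest leaf 3, emit neighbor 2.
Step 3: leaves = {5,6,7,9}. Remove smallest leaf 5, emit neighbor 2.
Step 4: leaves = {2,6,7,9}. Remove smallest leaf 2, emit neighbor 4.
Step 5: leaves = {6,7,9}. Remove smallest leaf 6, emit neighbor 4.
Step 6: leaves = {7,9}. Remove smallest leaf 7, emit neighbor 8.
Step 7: leaves = {8,9}. Remove smallest leaf 8, emit neighbor 4.
Done: 2 vertices remain (4, 9). Sequence = [8 2 2 4 4 8 4]

Answer: 8 2 2 4 4 8 4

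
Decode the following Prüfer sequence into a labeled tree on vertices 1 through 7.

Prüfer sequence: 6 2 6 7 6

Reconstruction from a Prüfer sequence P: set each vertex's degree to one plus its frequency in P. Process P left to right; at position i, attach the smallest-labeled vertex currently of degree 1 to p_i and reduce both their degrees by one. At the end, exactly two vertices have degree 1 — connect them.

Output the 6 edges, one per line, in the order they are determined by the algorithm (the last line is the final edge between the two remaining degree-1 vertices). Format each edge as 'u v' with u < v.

Answer: 1 6
2 3
2 6
4 7
5 6
6 7

Derivation:
Initial degrees: {1:1, 2:2, 3:1, 4:1, 5:1, 6:4, 7:2}
Step 1: smallest deg-1 vertex = 1, p_1 = 6. Add edge {1,6}. Now deg[1]=0, deg[6]=3.
Step 2: smallest deg-1 vertex = 3, p_2 = 2. Add edge {2,3}. Now deg[3]=0, deg[2]=1.
Step 3: smallest deg-1 vertex = 2, p_3 = 6. Add edge {2,6}. Now deg[2]=0, deg[6]=2.
Step 4: smallest deg-1 vertex = 4, p_4 = 7. Add edge {4,7}. Now deg[4]=0, deg[7]=1.
Step 5: smallest deg-1 vertex = 5, p_5 = 6. Add edge {5,6}. Now deg[5]=0, deg[6]=1.
Final: two remaining deg-1 vertices are 6, 7. Add edge {6,7}.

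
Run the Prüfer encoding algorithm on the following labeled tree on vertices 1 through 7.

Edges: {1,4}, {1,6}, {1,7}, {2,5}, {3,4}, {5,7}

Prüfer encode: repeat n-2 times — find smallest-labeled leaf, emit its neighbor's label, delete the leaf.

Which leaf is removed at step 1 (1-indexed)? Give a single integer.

Answer: 2

Derivation:
Step 1: current leaves = {2,3,6}. Remove leaf 2 (neighbor: 5).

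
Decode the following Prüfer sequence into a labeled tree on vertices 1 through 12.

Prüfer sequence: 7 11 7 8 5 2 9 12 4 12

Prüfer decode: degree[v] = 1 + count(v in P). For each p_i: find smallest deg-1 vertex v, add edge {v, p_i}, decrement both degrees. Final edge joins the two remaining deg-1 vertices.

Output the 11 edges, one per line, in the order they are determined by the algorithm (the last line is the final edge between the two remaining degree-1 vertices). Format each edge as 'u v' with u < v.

Answer: 1 7
3 11
6 7
7 8
5 8
2 5
2 9
9 12
4 10
4 12
11 12

Derivation:
Initial degrees: {1:1, 2:2, 3:1, 4:2, 5:2, 6:1, 7:3, 8:2, 9:2, 10:1, 11:2, 12:3}
Step 1: smallest deg-1 vertex = 1, p_1 = 7. Add edge {1,7}. Now deg[1]=0, deg[7]=2.
Step 2: smallest deg-1 vertex = 3, p_2 = 11. Add edge {3,11}. Now deg[3]=0, deg[11]=1.
Step 3: smallest deg-1 vertex = 6, p_3 = 7. Add edge {6,7}. Now deg[6]=0, deg[7]=1.
Step 4: smallest deg-1 vertex = 7, p_4 = 8. Add edge {7,8}. Now deg[7]=0, deg[8]=1.
Step 5: smallest deg-1 vertex = 8, p_5 = 5. Add edge {5,8}. Now deg[8]=0, deg[5]=1.
Step 6: smallest deg-1 vertex = 5, p_6 = 2. Add edge {2,5}. Now deg[5]=0, deg[2]=1.
Step 7: smallest deg-1 vertex = 2, p_7 = 9. Add edge {2,9}. Now deg[2]=0, deg[9]=1.
Step 8: smallest deg-1 vertex = 9, p_8 = 12. Add edge {9,12}. Now deg[9]=0, deg[12]=2.
Step 9: smallest deg-1 vertex = 10, p_9 = 4. Add edge {4,10}. Now deg[10]=0, deg[4]=1.
Step 10: smallest deg-1 vertex = 4, p_10 = 12. Add edge {4,12}. Now deg[4]=0, deg[12]=1.
Final: two remaining deg-1 vertices are 11, 12. Add edge {11,12}.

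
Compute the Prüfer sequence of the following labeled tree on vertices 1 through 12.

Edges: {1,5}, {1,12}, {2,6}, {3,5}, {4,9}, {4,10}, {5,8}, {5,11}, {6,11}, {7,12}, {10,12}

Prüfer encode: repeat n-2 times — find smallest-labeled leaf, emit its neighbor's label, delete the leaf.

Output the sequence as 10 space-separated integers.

Answer: 6 5 11 12 5 4 10 12 5 1

Derivation:
Step 1: leaves = {2,3,7,8,9}. Remove smallest leaf 2, emit neighbor 6.
Step 2: leaves = {3,6,7,8,9}. Remove smallest leaf 3, emit neighbor 5.
Step 3: leaves = {6,7,8,9}. Remove smallest leaf 6, emit neighbor 11.
Step 4: leaves = {7,8,9,11}. Remove smallest leaf 7, emit neighbor 12.
Step 5: leaves = {8,9,11}. Remove smallest leaf 8, emit neighbor 5.
Step 6: leaves = {9,11}. Remove smallest leaf 9, emit neighbor 4.
Step 7: leaves = {4,11}. Remove smallest leaf 4, emit neighbor 10.
Step 8: leaves = {10,11}. Remove smallest leaf 10, emit neighbor 12.
Step 9: leaves = {11,12}. Remove smallest leaf 11, emit neighbor 5.
Step 10: leaves = {5,12}. Remove smallest leaf 5, emit neighbor 1.
Done: 2 vertices remain (1, 12). Sequence = [6 5 11 12 5 4 10 12 5 1]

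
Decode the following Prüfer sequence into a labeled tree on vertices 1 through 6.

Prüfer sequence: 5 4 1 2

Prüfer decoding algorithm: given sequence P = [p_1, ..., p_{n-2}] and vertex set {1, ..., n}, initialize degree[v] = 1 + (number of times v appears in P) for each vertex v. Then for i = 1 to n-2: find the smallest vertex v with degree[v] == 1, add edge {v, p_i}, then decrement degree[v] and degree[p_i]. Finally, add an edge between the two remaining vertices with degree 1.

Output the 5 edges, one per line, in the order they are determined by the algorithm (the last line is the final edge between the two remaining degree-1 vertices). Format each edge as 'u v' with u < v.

Answer: 3 5
4 5
1 4
1 2
2 6

Derivation:
Initial degrees: {1:2, 2:2, 3:1, 4:2, 5:2, 6:1}
Step 1: smallest deg-1 vertex = 3, p_1 = 5. Add edge {3,5}. Now deg[3]=0, deg[5]=1.
Step 2: smallest deg-1 vertex = 5, p_2 = 4. Add edge {4,5}. Now deg[5]=0, deg[4]=1.
Step 3: smallest deg-1 vertex = 4, p_3 = 1. Add edge {1,4}. Now deg[4]=0, deg[1]=1.
Step 4: smallest deg-1 vertex = 1, p_4 = 2. Add edge {1,2}. Now deg[1]=0, deg[2]=1.
Final: two remaining deg-1 vertices are 2, 6. Add edge {2,6}.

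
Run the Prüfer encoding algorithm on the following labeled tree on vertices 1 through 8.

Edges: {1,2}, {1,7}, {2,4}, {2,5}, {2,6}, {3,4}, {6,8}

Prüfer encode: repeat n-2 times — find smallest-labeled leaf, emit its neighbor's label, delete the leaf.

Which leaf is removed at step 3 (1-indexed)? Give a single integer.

Step 1: current leaves = {3,5,7,8}. Remove leaf 3 (neighbor: 4).
Step 2: current leaves = {4,5,7,8}. Remove leaf 4 (neighbor: 2).
Step 3: current leaves = {5,7,8}. Remove leaf 5 (neighbor: 2).

Answer: 5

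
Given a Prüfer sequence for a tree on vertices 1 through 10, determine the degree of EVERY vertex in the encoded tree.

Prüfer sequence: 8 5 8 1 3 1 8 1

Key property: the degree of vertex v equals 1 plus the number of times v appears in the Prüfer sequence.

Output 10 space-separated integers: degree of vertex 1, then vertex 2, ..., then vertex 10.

p_1 = 8: count[8] becomes 1
p_2 = 5: count[5] becomes 1
p_3 = 8: count[8] becomes 2
p_4 = 1: count[1] becomes 1
p_5 = 3: count[3] becomes 1
p_6 = 1: count[1] becomes 2
p_7 = 8: count[8] becomes 3
p_8 = 1: count[1] becomes 3
Degrees (1 + count): deg[1]=1+3=4, deg[2]=1+0=1, deg[3]=1+1=2, deg[4]=1+0=1, deg[5]=1+1=2, deg[6]=1+0=1, deg[7]=1+0=1, deg[8]=1+3=4, deg[9]=1+0=1, deg[10]=1+0=1

Answer: 4 1 2 1 2 1 1 4 1 1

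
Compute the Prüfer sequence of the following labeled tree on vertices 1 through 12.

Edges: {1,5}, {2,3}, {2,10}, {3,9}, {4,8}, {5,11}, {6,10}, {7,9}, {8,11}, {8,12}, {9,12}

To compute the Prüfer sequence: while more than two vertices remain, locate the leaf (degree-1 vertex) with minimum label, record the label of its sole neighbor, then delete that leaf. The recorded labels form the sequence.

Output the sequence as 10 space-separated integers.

Step 1: leaves = {1,4,6,7}. Remove smallest leaf 1, emit neighbor 5.
Step 2: leaves = {4,5,6,7}. Remove smallest leaf 4, emit neighbor 8.
Step 3: leaves = {5,6,7}. Remove smallest leaf 5, emit neighbor 11.
Step 4: leaves = {6,7,11}. Remove smallest leaf 6, emit neighbor 10.
Step 5: leaves = {7,10,11}. Remove smallest leaf 7, emit neighbor 9.
Step 6: leaves = {10,11}. Remove smallest leaf 10, emit neighbor 2.
Step 7: leaves = {2,11}. Remove smallest leaf 2, emit neighbor 3.
Step 8: leaves = {3,11}. Remove smallest leaf 3, emit neighbor 9.
Step 9: leaves = {9,11}. Remove smallest leaf 9, emit neighbor 12.
Step 10: leaves = {11,12}. Remove smallest leaf 11, emit neighbor 8.
Done: 2 vertices remain (8, 12). Sequence = [5 8 11 10 9 2 3 9 12 8]

Answer: 5 8 11 10 9 2 3 9 12 8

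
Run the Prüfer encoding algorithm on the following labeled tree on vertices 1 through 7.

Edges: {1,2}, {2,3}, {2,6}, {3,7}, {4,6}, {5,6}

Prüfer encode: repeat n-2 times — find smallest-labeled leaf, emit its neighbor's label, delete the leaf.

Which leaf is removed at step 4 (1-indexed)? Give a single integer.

Step 1: current leaves = {1,4,5,7}. Remove leaf 1 (neighbor: 2).
Step 2: current leaves = {4,5,7}. Remove leaf 4 (neighbor: 6).
Step 3: current leaves = {5,7}. Remove leaf 5 (neighbor: 6).
Step 4: current leaves = {6,7}. Remove leaf 6 (neighbor: 2).

Answer: 6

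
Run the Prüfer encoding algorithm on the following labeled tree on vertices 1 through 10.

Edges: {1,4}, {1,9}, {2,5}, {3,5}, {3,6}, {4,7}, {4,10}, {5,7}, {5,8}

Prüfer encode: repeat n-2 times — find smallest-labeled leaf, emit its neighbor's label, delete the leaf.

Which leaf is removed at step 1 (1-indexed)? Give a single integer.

Answer: 2

Derivation:
Step 1: current leaves = {2,6,8,9,10}. Remove leaf 2 (neighbor: 5).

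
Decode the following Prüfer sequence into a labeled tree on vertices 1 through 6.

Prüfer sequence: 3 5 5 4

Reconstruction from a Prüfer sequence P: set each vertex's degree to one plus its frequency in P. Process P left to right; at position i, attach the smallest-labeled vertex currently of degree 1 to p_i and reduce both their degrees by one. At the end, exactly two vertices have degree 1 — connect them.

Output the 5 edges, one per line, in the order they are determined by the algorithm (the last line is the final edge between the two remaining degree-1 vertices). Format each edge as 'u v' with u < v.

Initial degrees: {1:1, 2:1, 3:2, 4:2, 5:3, 6:1}
Step 1: smallest deg-1 vertex = 1, p_1 = 3. Add edge {1,3}. Now deg[1]=0, deg[3]=1.
Step 2: smallest deg-1 vertex = 2, p_2 = 5. Add edge {2,5}. Now deg[2]=0, deg[5]=2.
Step 3: smallest deg-1 vertex = 3, p_3 = 5. Add edge {3,5}. Now deg[3]=0, deg[5]=1.
Step 4: smallest deg-1 vertex = 5, p_4 = 4. Add edge {4,5}. Now deg[5]=0, deg[4]=1.
Final: two remaining deg-1 vertices are 4, 6. Add edge {4,6}.

Answer: 1 3
2 5
3 5
4 5
4 6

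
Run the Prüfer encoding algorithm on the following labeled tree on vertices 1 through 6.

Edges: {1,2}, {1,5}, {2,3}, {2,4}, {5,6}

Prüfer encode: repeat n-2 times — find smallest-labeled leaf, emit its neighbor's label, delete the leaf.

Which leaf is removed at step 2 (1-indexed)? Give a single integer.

Answer: 4

Derivation:
Step 1: current leaves = {3,4,6}. Remove leaf 3 (neighbor: 2).
Step 2: current leaves = {4,6}. Remove leaf 4 (neighbor: 2).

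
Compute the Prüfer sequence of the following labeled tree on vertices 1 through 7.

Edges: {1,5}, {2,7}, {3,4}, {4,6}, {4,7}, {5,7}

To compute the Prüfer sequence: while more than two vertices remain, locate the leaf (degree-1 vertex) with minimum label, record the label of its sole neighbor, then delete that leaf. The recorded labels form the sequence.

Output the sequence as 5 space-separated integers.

Answer: 5 7 4 7 4

Derivation:
Step 1: leaves = {1,2,3,6}. Remove smallest leaf 1, emit neighbor 5.
Step 2: leaves = {2,3,5,6}. Remove smallest leaf 2, emit neighbor 7.
Step 3: leaves = {3,5,6}. Remove smallest leaf 3, emit neighbor 4.
Step 4: leaves = {5,6}. Remove smallest leaf 5, emit neighbor 7.
Step 5: leaves = {6,7}. Remove smallest leaf 6, emit neighbor 4.
Done: 2 vertices remain (4, 7). Sequence = [5 7 4 7 4]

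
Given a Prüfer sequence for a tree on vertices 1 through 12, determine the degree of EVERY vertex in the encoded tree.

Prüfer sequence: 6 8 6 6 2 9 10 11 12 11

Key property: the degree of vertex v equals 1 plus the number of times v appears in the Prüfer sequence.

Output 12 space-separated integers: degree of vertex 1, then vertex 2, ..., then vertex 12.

Answer: 1 2 1 1 1 4 1 2 2 2 3 2

Derivation:
p_1 = 6: count[6] becomes 1
p_2 = 8: count[8] becomes 1
p_3 = 6: count[6] becomes 2
p_4 = 6: count[6] becomes 3
p_5 = 2: count[2] becomes 1
p_6 = 9: count[9] becomes 1
p_7 = 10: count[10] becomes 1
p_8 = 11: count[11] becomes 1
p_9 = 12: count[12] becomes 1
p_10 = 11: count[11] becomes 2
Degrees (1 + count): deg[1]=1+0=1, deg[2]=1+1=2, deg[3]=1+0=1, deg[4]=1+0=1, deg[5]=1+0=1, deg[6]=1+3=4, deg[7]=1+0=1, deg[8]=1+1=2, deg[9]=1+1=2, deg[10]=1+1=2, deg[11]=1+2=3, deg[12]=1+1=2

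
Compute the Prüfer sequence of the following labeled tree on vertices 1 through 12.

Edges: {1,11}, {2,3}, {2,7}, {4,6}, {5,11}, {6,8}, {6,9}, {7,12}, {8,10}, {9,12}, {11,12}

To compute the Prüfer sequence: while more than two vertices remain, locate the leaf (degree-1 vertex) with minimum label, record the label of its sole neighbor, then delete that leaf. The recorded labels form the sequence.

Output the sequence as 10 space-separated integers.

Answer: 11 2 7 6 11 12 8 6 9 12

Derivation:
Step 1: leaves = {1,3,4,5,10}. Remove smallest leaf 1, emit neighbor 11.
Step 2: leaves = {3,4,5,10}. Remove smallest leaf 3, emit neighbor 2.
Step 3: leaves = {2,4,5,10}. Remove smallest leaf 2, emit neighbor 7.
Step 4: leaves = {4,5,7,10}. Remove smallest leaf 4, emit neighbor 6.
Step 5: leaves = {5,7,10}. Remove smallest leaf 5, emit neighbor 11.
Step 6: leaves = {7,10,11}. Remove smallest leaf 7, emit neighbor 12.
Step 7: leaves = {10,11}. Remove smallest leaf 10, emit neighbor 8.
Step 8: leaves = {8,11}. Remove smallest leaf 8, emit neighbor 6.
Step 9: leaves = {6,11}. Remove smallest leaf 6, emit neighbor 9.
Step 10: leaves = {9,11}. Remove smallest leaf 9, emit neighbor 12.
Done: 2 vertices remain (11, 12). Sequence = [11 2 7 6 11 12 8 6 9 12]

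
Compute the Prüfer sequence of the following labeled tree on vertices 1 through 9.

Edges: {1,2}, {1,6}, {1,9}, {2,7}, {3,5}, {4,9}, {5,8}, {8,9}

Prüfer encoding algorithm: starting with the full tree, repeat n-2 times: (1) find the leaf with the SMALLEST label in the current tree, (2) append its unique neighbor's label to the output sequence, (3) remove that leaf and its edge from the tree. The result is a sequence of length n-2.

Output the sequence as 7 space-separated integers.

Answer: 5 9 8 1 2 1 9

Derivation:
Step 1: leaves = {3,4,6,7}. Remove smallest leaf 3, emit neighbor 5.
Step 2: leaves = {4,5,6,7}. Remove smallest leaf 4, emit neighbor 9.
Step 3: leaves = {5,6,7}. Remove smallest leaf 5, emit neighbor 8.
Step 4: leaves = {6,7,8}. Remove smallest leaf 6, emit neighbor 1.
Step 5: leaves = {7,8}. Remove smallest leaf 7, emit neighbor 2.
Step 6: leaves = {2,8}. Remove smallest leaf 2, emit neighbor 1.
Step 7: leaves = {1,8}. Remove smallest leaf 1, emit neighbor 9.
Done: 2 vertices remain (8, 9). Sequence = [5 9 8 1 2 1 9]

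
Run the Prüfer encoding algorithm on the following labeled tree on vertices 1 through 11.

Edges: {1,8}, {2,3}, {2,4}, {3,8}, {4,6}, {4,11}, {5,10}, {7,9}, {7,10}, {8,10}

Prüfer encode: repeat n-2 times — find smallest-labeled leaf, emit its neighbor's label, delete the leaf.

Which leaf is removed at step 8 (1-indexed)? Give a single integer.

Step 1: current leaves = {1,5,6,9,11}. Remove leaf 1 (neighbor: 8).
Step 2: current leaves = {5,6,9,11}. Remove leaf 5 (neighbor: 10).
Step 3: current leaves = {6,9,11}. Remove leaf 6 (neighbor: 4).
Step 4: current leaves = {9,11}. Remove leaf 9 (neighbor: 7).
Step 5: current leaves = {7,11}. Remove leaf 7 (neighbor: 10).
Step 6: current leaves = {10,11}. Remove leaf 10 (neighbor: 8).
Step 7: current leaves = {8,11}. Remove leaf 8 (neighbor: 3).
Step 8: current leaves = {3,11}. Remove leaf 3 (neighbor: 2).

Answer: 3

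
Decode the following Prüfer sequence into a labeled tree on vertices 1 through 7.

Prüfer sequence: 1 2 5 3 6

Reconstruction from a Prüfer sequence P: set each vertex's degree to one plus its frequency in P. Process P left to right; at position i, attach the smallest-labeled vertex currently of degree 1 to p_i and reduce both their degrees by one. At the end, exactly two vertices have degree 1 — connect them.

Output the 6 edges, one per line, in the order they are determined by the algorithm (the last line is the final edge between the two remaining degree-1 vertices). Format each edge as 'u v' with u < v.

Initial degrees: {1:2, 2:2, 3:2, 4:1, 5:2, 6:2, 7:1}
Step 1: smallest deg-1 vertex = 4, p_1 = 1. Add edge {1,4}. Now deg[4]=0, deg[1]=1.
Step 2: smallest deg-1 vertex = 1, p_2 = 2. Add edge {1,2}. Now deg[1]=0, deg[2]=1.
Step 3: smallest deg-1 vertex = 2, p_3 = 5. Add edge {2,5}. Now deg[2]=0, deg[5]=1.
Step 4: smallest deg-1 vertex = 5, p_4 = 3. Add edge {3,5}. Now deg[5]=0, deg[3]=1.
Step 5: smallest deg-1 vertex = 3, p_5 = 6. Add edge {3,6}. Now deg[3]=0, deg[6]=1.
Final: two remaining deg-1 vertices are 6, 7. Add edge {6,7}.

Answer: 1 4
1 2
2 5
3 5
3 6
6 7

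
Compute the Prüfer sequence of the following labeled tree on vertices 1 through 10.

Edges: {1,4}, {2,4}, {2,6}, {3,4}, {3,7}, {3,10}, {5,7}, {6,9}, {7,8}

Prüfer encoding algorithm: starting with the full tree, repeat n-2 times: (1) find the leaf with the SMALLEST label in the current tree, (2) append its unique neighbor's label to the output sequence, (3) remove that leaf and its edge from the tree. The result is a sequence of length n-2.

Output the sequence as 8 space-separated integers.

Step 1: leaves = {1,5,8,9,10}. Remove smallest leaf 1, emit neighbor 4.
Step 2: leaves = {5,8,9,10}. Remove smallest leaf 5, emit neighbor 7.
Step 3: leaves = {8,9,10}. Remove smallest leaf 8, emit neighbor 7.
Step 4: leaves = {7,9,10}. Remove smallest leaf 7, emit neighbor 3.
Step 5: leaves = {9,10}. Remove smallest leaf 9, emit neighbor 6.
Step 6: leaves = {6,10}. Remove smallest leaf 6, emit neighbor 2.
Step 7: leaves = {2,10}. Remove smallest leaf 2, emit neighbor 4.
Step 8: leaves = {4,10}. Remove smallest leaf 4, emit neighbor 3.
Done: 2 vertices remain (3, 10). Sequence = [4 7 7 3 6 2 4 3]

Answer: 4 7 7 3 6 2 4 3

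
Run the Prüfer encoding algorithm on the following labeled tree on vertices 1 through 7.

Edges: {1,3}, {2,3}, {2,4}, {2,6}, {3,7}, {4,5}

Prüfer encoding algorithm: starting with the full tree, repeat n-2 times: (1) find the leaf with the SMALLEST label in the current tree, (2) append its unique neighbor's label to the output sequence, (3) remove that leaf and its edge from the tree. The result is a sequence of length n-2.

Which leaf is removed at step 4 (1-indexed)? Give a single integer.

Step 1: current leaves = {1,5,6,7}. Remove leaf 1 (neighbor: 3).
Step 2: current leaves = {5,6,7}. Remove leaf 5 (neighbor: 4).
Step 3: current leaves = {4,6,7}. Remove leaf 4 (neighbor: 2).
Step 4: current leaves = {6,7}. Remove leaf 6 (neighbor: 2).

Answer: 6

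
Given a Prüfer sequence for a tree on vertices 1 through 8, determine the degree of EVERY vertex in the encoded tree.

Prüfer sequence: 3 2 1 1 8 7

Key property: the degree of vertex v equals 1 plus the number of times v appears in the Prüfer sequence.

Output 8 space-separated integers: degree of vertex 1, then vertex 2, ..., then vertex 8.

Answer: 3 2 2 1 1 1 2 2

Derivation:
p_1 = 3: count[3] becomes 1
p_2 = 2: count[2] becomes 1
p_3 = 1: count[1] becomes 1
p_4 = 1: count[1] becomes 2
p_5 = 8: count[8] becomes 1
p_6 = 7: count[7] becomes 1
Degrees (1 + count): deg[1]=1+2=3, deg[2]=1+1=2, deg[3]=1+1=2, deg[4]=1+0=1, deg[5]=1+0=1, deg[6]=1+0=1, deg[7]=1+1=2, deg[8]=1+1=2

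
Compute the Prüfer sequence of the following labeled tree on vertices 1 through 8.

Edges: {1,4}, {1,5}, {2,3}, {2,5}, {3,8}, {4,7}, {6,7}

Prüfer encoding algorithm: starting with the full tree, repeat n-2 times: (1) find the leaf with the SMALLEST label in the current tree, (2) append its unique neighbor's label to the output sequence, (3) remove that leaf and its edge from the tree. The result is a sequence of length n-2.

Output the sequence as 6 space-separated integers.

Step 1: leaves = {6,8}. Remove smallest leaf 6, emit neighbor 7.
Step 2: leaves = {7,8}. Remove smallest leaf 7, emit neighbor 4.
Step 3: leaves = {4,8}. Remove smallest leaf 4, emit neighbor 1.
Step 4: leaves = {1,8}. Remove smallest leaf 1, emit neighbor 5.
Step 5: leaves = {5,8}. Remove smallest leaf 5, emit neighbor 2.
Step 6: leaves = {2,8}. Remove smallest leaf 2, emit neighbor 3.
Done: 2 vertices remain (3, 8). Sequence = [7 4 1 5 2 3]

Answer: 7 4 1 5 2 3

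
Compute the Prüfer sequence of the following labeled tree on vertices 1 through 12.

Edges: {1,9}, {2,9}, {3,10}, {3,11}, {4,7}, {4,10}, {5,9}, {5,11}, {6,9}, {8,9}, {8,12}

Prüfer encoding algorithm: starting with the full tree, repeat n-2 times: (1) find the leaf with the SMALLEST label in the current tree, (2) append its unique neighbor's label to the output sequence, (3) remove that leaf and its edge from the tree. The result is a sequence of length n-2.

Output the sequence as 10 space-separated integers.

Step 1: leaves = {1,2,6,7,12}. Remove smallest leaf 1, emit neighbor 9.
Step 2: leaves = {2,6,7,12}. Remove smallest leaf 2, emit neighbor 9.
Step 3: leaves = {6,7,12}. Remove smallest leaf 6, emit neighbor 9.
Step 4: leaves = {7,12}. Remove smallest leaf 7, emit neighbor 4.
Step 5: leaves = {4,12}. Remove smallest leaf 4, emit neighbor 10.
Step 6: leaves = {10,12}. Remove smallest leaf 10, emit neighbor 3.
Step 7: leaves = {3,12}. Remove smallest leaf 3, emit neighbor 11.
Step 8: leaves = {11,12}. Remove smallest leaf 11, emit neighbor 5.
Step 9: leaves = {5,12}. Remove smallest leaf 5, emit neighbor 9.
Step 10: leaves = {9,12}. Remove smallest leaf 9, emit neighbor 8.
Done: 2 vertices remain (8, 12). Sequence = [9 9 9 4 10 3 11 5 9 8]

Answer: 9 9 9 4 10 3 11 5 9 8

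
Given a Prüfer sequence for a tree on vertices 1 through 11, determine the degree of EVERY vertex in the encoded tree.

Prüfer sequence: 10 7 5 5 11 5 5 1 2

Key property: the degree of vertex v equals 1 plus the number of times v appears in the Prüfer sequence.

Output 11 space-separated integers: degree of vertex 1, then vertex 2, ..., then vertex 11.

Answer: 2 2 1 1 5 1 2 1 1 2 2

Derivation:
p_1 = 10: count[10] becomes 1
p_2 = 7: count[7] becomes 1
p_3 = 5: count[5] becomes 1
p_4 = 5: count[5] becomes 2
p_5 = 11: count[11] becomes 1
p_6 = 5: count[5] becomes 3
p_7 = 5: count[5] becomes 4
p_8 = 1: count[1] becomes 1
p_9 = 2: count[2] becomes 1
Degrees (1 + count): deg[1]=1+1=2, deg[2]=1+1=2, deg[3]=1+0=1, deg[4]=1+0=1, deg[5]=1+4=5, deg[6]=1+0=1, deg[7]=1+1=2, deg[8]=1+0=1, deg[9]=1+0=1, deg[10]=1+1=2, deg[11]=1+1=2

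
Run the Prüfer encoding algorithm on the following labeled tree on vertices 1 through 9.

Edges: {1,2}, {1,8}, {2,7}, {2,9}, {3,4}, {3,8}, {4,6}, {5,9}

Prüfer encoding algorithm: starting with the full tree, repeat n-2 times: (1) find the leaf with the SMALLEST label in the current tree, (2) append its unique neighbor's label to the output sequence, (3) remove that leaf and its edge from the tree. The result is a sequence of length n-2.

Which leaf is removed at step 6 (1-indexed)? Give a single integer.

Step 1: current leaves = {5,6,7}. Remove leaf 5 (neighbor: 9).
Step 2: current leaves = {6,7,9}. Remove leaf 6 (neighbor: 4).
Step 3: current leaves = {4,7,9}. Remove leaf 4 (neighbor: 3).
Step 4: current leaves = {3,7,9}. Remove leaf 3 (neighbor: 8).
Step 5: current leaves = {7,8,9}. Remove leaf 7 (neighbor: 2).
Step 6: current leaves = {8,9}. Remove leaf 8 (neighbor: 1).

Answer: 8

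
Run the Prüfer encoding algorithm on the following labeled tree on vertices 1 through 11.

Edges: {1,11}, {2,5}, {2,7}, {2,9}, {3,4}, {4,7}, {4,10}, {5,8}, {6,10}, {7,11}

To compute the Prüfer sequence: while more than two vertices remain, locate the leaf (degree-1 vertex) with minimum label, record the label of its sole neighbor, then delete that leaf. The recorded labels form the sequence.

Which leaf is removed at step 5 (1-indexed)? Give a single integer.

Answer: 5

Derivation:
Step 1: current leaves = {1,3,6,8,9}. Remove leaf 1 (neighbor: 11).
Step 2: current leaves = {3,6,8,9,11}. Remove leaf 3 (neighbor: 4).
Step 3: current leaves = {6,8,9,11}. Remove leaf 6 (neighbor: 10).
Step 4: current leaves = {8,9,10,11}. Remove leaf 8 (neighbor: 5).
Step 5: current leaves = {5,9,10,11}. Remove leaf 5 (neighbor: 2).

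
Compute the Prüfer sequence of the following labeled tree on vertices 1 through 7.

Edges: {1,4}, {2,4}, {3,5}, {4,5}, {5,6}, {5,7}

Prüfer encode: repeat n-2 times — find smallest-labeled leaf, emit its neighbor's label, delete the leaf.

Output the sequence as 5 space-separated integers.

Answer: 4 4 5 5 5

Derivation:
Step 1: leaves = {1,2,3,6,7}. Remove smallest leaf 1, emit neighbor 4.
Step 2: leaves = {2,3,6,7}. Remove smallest leaf 2, emit neighbor 4.
Step 3: leaves = {3,4,6,7}. Remove smallest leaf 3, emit neighbor 5.
Step 4: leaves = {4,6,7}. Remove smallest leaf 4, emit neighbor 5.
Step 5: leaves = {6,7}. Remove smallest leaf 6, emit neighbor 5.
Done: 2 vertices remain (5, 7). Sequence = [4 4 5 5 5]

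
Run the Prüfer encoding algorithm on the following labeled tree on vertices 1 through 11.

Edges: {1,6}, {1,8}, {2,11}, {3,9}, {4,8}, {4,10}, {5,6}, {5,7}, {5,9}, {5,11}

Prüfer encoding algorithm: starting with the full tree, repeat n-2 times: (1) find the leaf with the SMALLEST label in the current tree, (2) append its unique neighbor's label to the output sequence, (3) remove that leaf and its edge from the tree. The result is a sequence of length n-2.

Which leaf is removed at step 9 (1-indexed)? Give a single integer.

Step 1: current leaves = {2,3,7,10}. Remove leaf 2 (neighbor: 11).
Step 2: current leaves = {3,7,10,11}. Remove leaf 3 (neighbor: 9).
Step 3: current leaves = {7,9,10,11}. Remove leaf 7 (neighbor: 5).
Step 4: current leaves = {9,10,11}. Remove leaf 9 (neighbor: 5).
Step 5: current leaves = {10,11}. Remove leaf 10 (neighbor: 4).
Step 6: current leaves = {4,11}. Remove leaf 4 (neighbor: 8).
Step 7: current leaves = {8,11}. Remove leaf 8 (neighbor: 1).
Step 8: current leaves = {1,11}. Remove leaf 1 (neighbor: 6).
Step 9: current leaves = {6,11}. Remove leaf 6 (neighbor: 5).

Answer: 6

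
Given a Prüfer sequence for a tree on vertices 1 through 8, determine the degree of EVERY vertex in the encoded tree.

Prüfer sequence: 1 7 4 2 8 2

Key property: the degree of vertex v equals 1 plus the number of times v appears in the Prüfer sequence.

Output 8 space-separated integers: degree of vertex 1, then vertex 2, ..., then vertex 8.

p_1 = 1: count[1] becomes 1
p_2 = 7: count[7] becomes 1
p_3 = 4: count[4] becomes 1
p_4 = 2: count[2] becomes 1
p_5 = 8: count[8] becomes 1
p_6 = 2: count[2] becomes 2
Degrees (1 + count): deg[1]=1+1=2, deg[2]=1+2=3, deg[3]=1+0=1, deg[4]=1+1=2, deg[5]=1+0=1, deg[6]=1+0=1, deg[7]=1+1=2, deg[8]=1+1=2

Answer: 2 3 1 2 1 1 2 2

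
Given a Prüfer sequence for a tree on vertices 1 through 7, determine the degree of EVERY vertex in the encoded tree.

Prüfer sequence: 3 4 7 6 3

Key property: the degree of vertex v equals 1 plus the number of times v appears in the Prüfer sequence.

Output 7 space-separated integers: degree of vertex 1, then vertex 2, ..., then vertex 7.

p_1 = 3: count[3] becomes 1
p_2 = 4: count[4] becomes 1
p_3 = 7: count[7] becomes 1
p_4 = 6: count[6] becomes 1
p_5 = 3: count[3] becomes 2
Degrees (1 + count): deg[1]=1+0=1, deg[2]=1+0=1, deg[3]=1+2=3, deg[4]=1+1=2, deg[5]=1+0=1, deg[6]=1+1=2, deg[7]=1+1=2

Answer: 1 1 3 2 1 2 2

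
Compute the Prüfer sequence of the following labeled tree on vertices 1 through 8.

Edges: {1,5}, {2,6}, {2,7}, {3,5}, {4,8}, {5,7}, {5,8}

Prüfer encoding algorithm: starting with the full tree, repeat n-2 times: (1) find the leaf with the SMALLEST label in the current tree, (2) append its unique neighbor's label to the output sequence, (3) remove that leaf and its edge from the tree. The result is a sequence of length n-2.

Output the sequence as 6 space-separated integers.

Answer: 5 5 8 2 7 5

Derivation:
Step 1: leaves = {1,3,4,6}. Remove smallest leaf 1, emit neighbor 5.
Step 2: leaves = {3,4,6}. Remove smallest leaf 3, emit neighbor 5.
Step 3: leaves = {4,6}. Remove smallest leaf 4, emit neighbor 8.
Step 4: leaves = {6,8}. Remove smallest leaf 6, emit neighbor 2.
Step 5: leaves = {2,8}. Remove smallest leaf 2, emit neighbor 7.
Step 6: leaves = {7,8}. Remove smallest leaf 7, emit neighbor 5.
Done: 2 vertices remain (5, 8). Sequence = [5 5 8 2 7 5]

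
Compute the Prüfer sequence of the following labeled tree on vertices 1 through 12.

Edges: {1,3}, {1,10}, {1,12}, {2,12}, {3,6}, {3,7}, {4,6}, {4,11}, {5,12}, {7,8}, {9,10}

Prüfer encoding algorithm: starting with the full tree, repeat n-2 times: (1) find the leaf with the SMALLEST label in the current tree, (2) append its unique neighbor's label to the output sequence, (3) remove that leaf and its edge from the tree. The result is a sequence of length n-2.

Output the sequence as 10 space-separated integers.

Answer: 12 12 7 3 10 1 4 6 3 1

Derivation:
Step 1: leaves = {2,5,8,9,11}. Remove smallest leaf 2, emit neighbor 12.
Step 2: leaves = {5,8,9,11}. Remove smallest leaf 5, emit neighbor 12.
Step 3: leaves = {8,9,11,12}. Remove smallest leaf 8, emit neighbor 7.
Step 4: leaves = {7,9,11,12}. Remove smallest leaf 7, emit neighbor 3.
Step 5: leaves = {9,11,12}. Remove smallest leaf 9, emit neighbor 10.
Step 6: leaves = {10,11,12}. Remove smallest leaf 10, emit neighbor 1.
Step 7: leaves = {11,12}. Remove smallest leaf 11, emit neighbor 4.
Step 8: leaves = {4,12}. Remove smallest leaf 4, emit neighbor 6.
Step 9: leaves = {6,12}. Remove smallest leaf 6, emit neighbor 3.
Step 10: leaves = {3,12}. Remove smallest leaf 3, emit neighbor 1.
Done: 2 vertices remain (1, 12). Sequence = [12 12 7 3 10 1 4 6 3 1]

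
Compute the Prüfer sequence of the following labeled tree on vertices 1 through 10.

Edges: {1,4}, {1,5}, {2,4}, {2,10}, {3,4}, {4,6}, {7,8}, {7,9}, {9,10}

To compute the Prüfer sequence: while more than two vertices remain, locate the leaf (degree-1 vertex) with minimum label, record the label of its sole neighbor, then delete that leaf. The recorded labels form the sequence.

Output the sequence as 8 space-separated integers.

Step 1: leaves = {3,5,6,8}. Remove smallest leaf 3, emit neighbor 4.
Step 2: leaves = {5,6,8}. Remove smallest leaf 5, emit neighbor 1.
Step 3: leaves = {1,6,8}. Remove smallest leaf 1, emit neighbor 4.
Step 4: leaves = {6,8}. Remove smallest leaf 6, emit neighbor 4.
Step 5: leaves = {4,8}. Remove smallest leaf 4, emit neighbor 2.
Step 6: leaves = {2,8}. Remove smallest leaf 2, emit neighbor 10.
Step 7: leaves = {8,10}. Remove smallest leaf 8, emit neighbor 7.
Step 8: leaves = {7,10}. Remove smallest leaf 7, emit neighbor 9.
Done: 2 vertices remain (9, 10). Sequence = [4 1 4 4 2 10 7 9]

Answer: 4 1 4 4 2 10 7 9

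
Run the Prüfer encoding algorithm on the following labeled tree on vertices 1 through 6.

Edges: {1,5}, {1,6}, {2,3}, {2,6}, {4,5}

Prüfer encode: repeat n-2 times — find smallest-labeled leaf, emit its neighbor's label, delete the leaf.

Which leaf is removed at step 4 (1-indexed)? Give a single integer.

Step 1: current leaves = {3,4}. Remove leaf 3 (neighbor: 2).
Step 2: current leaves = {2,4}. Remove leaf 2 (neighbor: 6).
Step 3: current leaves = {4,6}. Remove leaf 4 (neighbor: 5).
Step 4: current leaves = {5,6}. Remove leaf 5 (neighbor: 1).

Answer: 5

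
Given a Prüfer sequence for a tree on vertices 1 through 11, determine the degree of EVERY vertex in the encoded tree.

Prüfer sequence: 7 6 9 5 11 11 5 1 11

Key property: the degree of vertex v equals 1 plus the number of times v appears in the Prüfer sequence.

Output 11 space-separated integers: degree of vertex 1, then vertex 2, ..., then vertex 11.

p_1 = 7: count[7] becomes 1
p_2 = 6: count[6] becomes 1
p_3 = 9: count[9] becomes 1
p_4 = 5: count[5] becomes 1
p_5 = 11: count[11] becomes 1
p_6 = 11: count[11] becomes 2
p_7 = 5: count[5] becomes 2
p_8 = 1: count[1] becomes 1
p_9 = 11: count[11] becomes 3
Degrees (1 + count): deg[1]=1+1=2, deg[2]=1+0=1, deg[3]=1+0=1, deg[4]=1+0=1, deg[5]=1+2=3, deg[6]=1+1=2, deg[7]=1+1=2, deg[8]=1+0=1, deg[9]=1+1=2, deg[10]=1+0=1, deg[11]=1+3=4

Answer: 2 1 1 1 3 2 2 1 2 1 4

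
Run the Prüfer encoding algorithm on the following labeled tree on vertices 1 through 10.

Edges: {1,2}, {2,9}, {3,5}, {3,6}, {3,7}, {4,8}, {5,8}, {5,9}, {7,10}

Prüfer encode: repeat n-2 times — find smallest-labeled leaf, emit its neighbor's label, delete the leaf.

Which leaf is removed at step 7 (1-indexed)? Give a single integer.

Answer: 5

Derivation:
Step 1: current leaves = {1,4,6,10}. Remove leaf 1 (neighbor: 2).
Step 2: current leaves = {2,4,6,10}. Remove leaf 2 (neighbor: 9).
Step 3: current leaves = {4,6,9,10}. Remove leaf 4 (neighbor: 8).
Step 4: current leaves = {6,8,9,10}. Remove leaf 6 (neighbor: 3).
Step 5: current leaves = {8,9,10}. Remove leaf 8 (neighbor: 5).
Step 6: current leaves = {9,10}. Remove leaf 9 (neighbor: 5).
Step 7: current leaves = {5,10}. Remove leaf 5 (neighbor: 3).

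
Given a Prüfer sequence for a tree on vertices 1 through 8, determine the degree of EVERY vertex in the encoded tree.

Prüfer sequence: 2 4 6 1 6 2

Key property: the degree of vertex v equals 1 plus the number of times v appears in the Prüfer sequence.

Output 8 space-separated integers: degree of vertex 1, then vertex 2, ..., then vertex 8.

p_1 = 2: count[2] becomes 1
p_2 = 4: count[4] becomes 1
p_3 = 6: count[6] becomes 1
p_4 = 1: count[1] becomes 1
p_5 = 6: count[6] becomes 2
p_6 = 2: count[2] becomes 2
Degrees (1 + count): deg[1]=1+1=2, deg[2]=1+2=3, deg[3]=1+0=1, deg[4]=1+1=2, deg[5]=1+0=1, deg[6]=1+2=3, deg[7]=1+0=1, deg[8]=1+0=1

Answer: 2 3 1 2 1 3 1 1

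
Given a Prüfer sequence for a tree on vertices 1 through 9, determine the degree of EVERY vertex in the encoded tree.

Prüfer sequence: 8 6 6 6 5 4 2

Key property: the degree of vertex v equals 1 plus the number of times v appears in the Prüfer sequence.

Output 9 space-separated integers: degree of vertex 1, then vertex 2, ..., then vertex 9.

p_1 = 8: count[8] becomes 1
p_2 = 6: count[6] becomes 1
p_3 = 6: count[6] becomes 2
p_4 = 6: count[6] becomes 3
p_5 = 5: count[5] becomes 1
p_6 = 4: count[4] becomes 1
p_7 = 2: count[2] becomes 1
Degrees (1 + count): deg[1]=1+0=1, deg[2]=1+1=2, deg[3]=1+0=1, deg[4]=1+1=2, deg[5]=1+1=2, deg[6]=1+3=4, deg[7]=1+0=1, deg[8]=1+1=2, deg[9]=1+0=1

Answer: 1 2 1 2 2 4 1 2 1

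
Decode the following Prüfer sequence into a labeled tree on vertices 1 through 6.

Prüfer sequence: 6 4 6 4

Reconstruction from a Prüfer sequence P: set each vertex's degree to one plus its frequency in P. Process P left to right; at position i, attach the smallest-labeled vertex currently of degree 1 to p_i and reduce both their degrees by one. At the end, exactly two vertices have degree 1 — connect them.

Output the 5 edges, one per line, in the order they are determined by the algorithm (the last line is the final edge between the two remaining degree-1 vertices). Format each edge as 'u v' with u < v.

Answer: 1 6
2 4
3 6
4 5
4 6

Derivation:
Initial degrees: {1:1, 2:1, 3:1, 4:3, 5:1, 6:3}
Step 1: smallest deg-1 vertex = 1, p_1 = 6. Add edge {1,6}. Now deg[1]=0, deg[6]=2.
Step 2: smallest deg-1 vertex = 2, p_2 = 4. Add edge {2,4}. Now deg[2]=0, deg[4]=2.
Step 3: smallest deg-1 vertex = 3, p_3 = 6. Add edge {3,6}. Now deg[3]=0, deg[6]=1.
Step 4: smallest deg-1 vertex = 5, p_4 = 4. Add edge {4,5}. Now deg[5]=0, deg[4]=1.
Final: two remaining deg-1 vertices are 4, 6. Add edge {4,6}.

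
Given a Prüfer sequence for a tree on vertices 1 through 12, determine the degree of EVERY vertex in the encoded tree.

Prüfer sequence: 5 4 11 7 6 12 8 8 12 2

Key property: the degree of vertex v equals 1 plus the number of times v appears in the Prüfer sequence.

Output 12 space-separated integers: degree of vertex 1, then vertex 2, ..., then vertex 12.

p_1 = 5: count[5] becomes 1
p_2 = 4: count[4] becomes 1
p_3 = 11: count[11] becomes 1
p_4 = 7: count[7] becomes 1
p_5 = 6: count[6] becomes 1
p_6 = 12: count[12] becomes 1
p_7 = 8: count[8] becomes 1
p_8 = 8: count[8] becomes 2
p_9 = 12: count[12] becomes 2
p_10 = 2: count[2] becomes 1
Degrees (1 + count): deg[1]=1+0=1, deg[2]=1+1=2, deg[3]=1+0=1, deg[4]=1+1=2, deg[5]=1+1=2, deg[6]=1+1=2, deg[7]=1+1=2, deg[8]=1+2=3, deg[9]=1+0=1, deg[10]=1+0=1, deg[11]=1+1=2, deg[12]=1+2=3

Answer: 1 2 1 2 2 2 2 3 1 1 2 3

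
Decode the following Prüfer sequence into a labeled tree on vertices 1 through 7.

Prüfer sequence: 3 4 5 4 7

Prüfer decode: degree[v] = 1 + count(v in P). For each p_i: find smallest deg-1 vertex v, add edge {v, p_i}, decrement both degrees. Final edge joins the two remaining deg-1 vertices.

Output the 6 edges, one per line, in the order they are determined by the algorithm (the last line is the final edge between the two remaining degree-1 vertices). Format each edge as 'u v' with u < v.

Answer: 1 3
2 4
3 5
4 5
4 7
6 7

Derivation:
Initial degrees: {1:1, 2:1, 3:2, 4:3, 5:2, 6:1, 7:2}
Step 1: smallest deg-1 vertex = 1, p_1 = 3. Add edge {1,3}. Now deg[1]=0, deg[3]=1.
Step 2: smallest deg-1 vertex = 2, p_2 = 4. Add edge {2,4}. Now deg[2]=0, deg[4]=2.
Step 3: smallest deg-1 vertex = 3, p_3 = 5. Add edge {3,5}. Now deg[3]=0, deg[5]=1.
Step 4: smallest deg-1 vertex = 5, p_4 = 4. Add edge {4,5}. Now deg[5]=0, deg[4]=1.
Step 5: smallest deg-1 vertex = 4, p_5 = 7. Add edge {4,7}. Now deg[4]=0, deg[7]=1.
Final: two remaining deg-1 vertices are 6, 7. Add edge {6,7}.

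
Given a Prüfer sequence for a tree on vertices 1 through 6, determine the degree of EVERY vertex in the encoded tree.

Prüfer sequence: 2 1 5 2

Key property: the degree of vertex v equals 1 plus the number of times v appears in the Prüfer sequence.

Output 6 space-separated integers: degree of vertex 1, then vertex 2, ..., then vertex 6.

Answer: 2 3 1 1 2 1

Derivation:
p_1 = 2: count[2] becomes 1
p_2 = 1: count[1] becomes 1
p_3 = 5: count[5] becomes 1
p_4 = 2: count[2] becomes 2
Degrees (1 + count): deg[1]=1+1=2, deg[2]=1+2=3, deg[3]=1+0=1, deg[4]=1+0=1, deg[5]=1+1=2, deg[6]=1+0=1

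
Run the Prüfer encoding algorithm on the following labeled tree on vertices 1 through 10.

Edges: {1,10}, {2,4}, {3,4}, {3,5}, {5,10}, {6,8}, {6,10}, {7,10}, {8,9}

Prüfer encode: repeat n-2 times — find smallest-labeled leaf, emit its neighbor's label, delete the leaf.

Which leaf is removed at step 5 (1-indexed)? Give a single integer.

Step 1: current leaves = {1,2,7,9}. Remove leaf 1 (neighbor: 10).
Step 2: current leaves = {2,7,9}. Remove leaf 2 (neighbor: 4).
Step 3: current leaves = {4,7,9}. Remove leaf 4 (neighbor: 3).
Step 4: current leaves = {3,7,9}. Remove leaf 3 (neighbor: 5).
Step 5: current leaves = {5,7,9}. Remove leaf 5 (neighbor: 10).

Answer: 5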